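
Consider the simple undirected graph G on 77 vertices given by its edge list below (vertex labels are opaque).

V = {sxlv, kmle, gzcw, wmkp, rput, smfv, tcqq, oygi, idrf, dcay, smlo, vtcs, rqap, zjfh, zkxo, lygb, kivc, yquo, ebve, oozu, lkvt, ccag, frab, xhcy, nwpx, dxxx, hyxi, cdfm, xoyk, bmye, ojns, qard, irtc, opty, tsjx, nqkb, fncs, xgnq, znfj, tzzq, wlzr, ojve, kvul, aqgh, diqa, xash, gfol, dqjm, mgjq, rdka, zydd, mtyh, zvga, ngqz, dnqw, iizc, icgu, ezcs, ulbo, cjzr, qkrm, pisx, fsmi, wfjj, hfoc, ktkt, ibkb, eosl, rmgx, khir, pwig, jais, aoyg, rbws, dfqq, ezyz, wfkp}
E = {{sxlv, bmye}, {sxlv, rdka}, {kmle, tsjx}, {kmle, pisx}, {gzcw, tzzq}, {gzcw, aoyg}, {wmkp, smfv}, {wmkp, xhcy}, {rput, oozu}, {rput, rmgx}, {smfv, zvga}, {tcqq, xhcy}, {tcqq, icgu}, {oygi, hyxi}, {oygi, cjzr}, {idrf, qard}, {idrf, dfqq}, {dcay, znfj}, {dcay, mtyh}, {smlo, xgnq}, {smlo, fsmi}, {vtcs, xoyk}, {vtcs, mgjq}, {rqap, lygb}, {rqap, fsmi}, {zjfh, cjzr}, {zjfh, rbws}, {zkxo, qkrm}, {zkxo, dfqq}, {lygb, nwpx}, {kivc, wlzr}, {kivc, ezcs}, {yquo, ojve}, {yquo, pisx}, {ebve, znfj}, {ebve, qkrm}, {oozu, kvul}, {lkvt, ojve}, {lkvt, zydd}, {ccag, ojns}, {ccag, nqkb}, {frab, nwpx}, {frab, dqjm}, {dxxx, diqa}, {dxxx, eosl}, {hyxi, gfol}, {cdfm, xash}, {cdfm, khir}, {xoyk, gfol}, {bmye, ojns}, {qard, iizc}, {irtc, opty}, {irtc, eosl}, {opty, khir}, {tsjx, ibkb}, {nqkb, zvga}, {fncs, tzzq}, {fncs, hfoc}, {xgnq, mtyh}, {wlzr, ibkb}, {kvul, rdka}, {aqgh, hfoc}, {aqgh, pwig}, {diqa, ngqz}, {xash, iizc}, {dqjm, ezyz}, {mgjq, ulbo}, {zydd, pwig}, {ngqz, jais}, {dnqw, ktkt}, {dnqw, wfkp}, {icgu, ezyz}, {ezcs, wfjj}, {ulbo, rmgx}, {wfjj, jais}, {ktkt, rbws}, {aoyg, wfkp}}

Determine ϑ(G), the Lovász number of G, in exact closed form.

77*cos(pi/77)/(cos(pi/77) + 1)

N(kivc) = {wlzr, ezcs}, |N(kivc)| = 2.
deg(rdka) = 2; N(rdka) = {sxlv, kvul}.
deg(nwpx) = 2; N(nwpx) = {lygb, frab}.
N(irtc) = {opty, eosl}, |N(irtc)| = 2.
Every vertex has degree 2 (N=77); the odd cycle C_{77}.
A has 39 distinct eigenvalues ≈ [2.0, 1.993345, 1.973425, 1.940372, 1.894406, 1.835833, 1.765043, 1.682507, 1.588774, 1.484468, 1.370283, 1.24698, 1.115377, 0.976352, 0.83083, 0.679779, 0.524203, 0.36514, 0.203646, 0.040797, -0.122323, -0.28463, -0.445042, -0.602492, -0.755933, -0.904344, -1.046736, -1.182162, -1.309721, -1.428565, -1.537901, -1.637003, -1.725211, -1.801938, -1.866673, -1.918986, -1.958528, -1.985037, -1.998336].
ϑ = −N·λ_min/(λ_max−λ_min) = −77·(-2*cos(pi/77))/(2−(-2*cos(pi/77))) = 77*cos(pi/77)/(cos(pi/77) + 1).
Numerically 38.483973.
Check 38 ≤ 77*cos(pi/77)/(cos(pi/77) + 1) ≤ 39: both strict.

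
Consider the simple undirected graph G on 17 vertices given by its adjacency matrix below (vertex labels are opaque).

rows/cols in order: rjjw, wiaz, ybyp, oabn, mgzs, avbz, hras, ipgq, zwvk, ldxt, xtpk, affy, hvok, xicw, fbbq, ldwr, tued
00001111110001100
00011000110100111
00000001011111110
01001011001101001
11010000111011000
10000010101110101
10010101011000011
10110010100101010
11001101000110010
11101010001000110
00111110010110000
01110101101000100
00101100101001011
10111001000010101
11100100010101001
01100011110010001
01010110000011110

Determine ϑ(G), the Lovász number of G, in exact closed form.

sqrt(17)

N(zwvk) = {rjjw, wiaz, mgzs, avbz, ipgq, affy, hvok, ldwr}, |N(zwvk)| = 8.
N(ldxt) = {rjjw, wiaz, ybyp, mgzs, hras, xtpk, fbbq, ldwr}, |N(ldxt)| = 8.
N(avbz) = {rjjw, hras, zwvk, xtpk, affy, hvok, fbbq, tued}, |N(avbz)| = 8.
N(oabn) = {wiaz, mgzs, hras, ipgq, xtpk, affy, xicw, tued}, |N(oabn)| = 8.
8-regular, N=17; SR(17,8,3,4) — a Paley graph.
Distinct eigenvalues (to 4 d.p.): [8.0, 1.5616, -2.5616].
With N=17: ϑ(G) = 17·(-(-sqrt(17)/2 - 1/2))/(8−(-sqrt(17)/2 - 1/2)) = sqrt(17).
≈ 4.1231056 (to 7 d.p.).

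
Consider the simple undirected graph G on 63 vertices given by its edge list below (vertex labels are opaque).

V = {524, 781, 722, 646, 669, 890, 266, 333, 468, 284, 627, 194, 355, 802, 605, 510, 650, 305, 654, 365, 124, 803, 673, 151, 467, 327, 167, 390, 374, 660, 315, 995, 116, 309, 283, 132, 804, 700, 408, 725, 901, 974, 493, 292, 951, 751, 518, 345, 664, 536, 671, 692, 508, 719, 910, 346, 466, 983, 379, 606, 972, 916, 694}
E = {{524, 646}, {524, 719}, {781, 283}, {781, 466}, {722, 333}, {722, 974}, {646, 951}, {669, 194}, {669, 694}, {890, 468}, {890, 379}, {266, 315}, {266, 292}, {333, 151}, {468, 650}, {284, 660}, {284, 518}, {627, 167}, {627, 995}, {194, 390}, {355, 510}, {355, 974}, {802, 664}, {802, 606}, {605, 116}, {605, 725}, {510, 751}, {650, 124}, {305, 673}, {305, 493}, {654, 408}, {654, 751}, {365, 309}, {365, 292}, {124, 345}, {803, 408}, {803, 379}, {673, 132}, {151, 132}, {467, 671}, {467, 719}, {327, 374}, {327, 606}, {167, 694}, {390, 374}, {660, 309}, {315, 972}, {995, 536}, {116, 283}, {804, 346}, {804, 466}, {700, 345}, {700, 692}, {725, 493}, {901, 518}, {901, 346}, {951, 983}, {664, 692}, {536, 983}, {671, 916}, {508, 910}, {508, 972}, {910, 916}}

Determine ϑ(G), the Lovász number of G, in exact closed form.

N(605) = {116, 725}, |N(605)| = 2.
deg(646) = 2; N(646) = {524, 951}.
N(355) = {510, 974}, |N(355)| = 2.
N(627) = {167, 995}, |N(627)| = 2.
deg(v) = 2 for all v (|V|=63); the odd cycle C_{63}.
The 32 distinct eigenvalues: [2.0, 1.990062, 1.960345, 1.911146, 1.842952, 1.756443, 1.652478, 1.532089, 1.396474, 1.24698, 1.085093, 0.912421, 0.730682, 0.541681, 0.347296, 0.14946, -0.049861, -0.248687, -0.445042, -0.636973, -0.822574, -1.0, -1.167487, -1.323372, -1.466104, -1.594265, -1.706582, -1.801938, -1.879385, -1.938155, -1.977662, -1.997514].
ϑ = −N·λ_min/(λ_max−λ_min) = −63·(-2*cos(pi/63))/(2−(-2*cos(pi/63))) = 63*cos(pi/63)/(cos(pi/63) + 1).
= 31.4804… (decimal).
Lovász sandwich 31 ≤ 63*cos(pi/63)/(cos(pi/63) + 1) ≤ 32: both strict.

63*cos(pi/63)/(cos(pi/63) + 1)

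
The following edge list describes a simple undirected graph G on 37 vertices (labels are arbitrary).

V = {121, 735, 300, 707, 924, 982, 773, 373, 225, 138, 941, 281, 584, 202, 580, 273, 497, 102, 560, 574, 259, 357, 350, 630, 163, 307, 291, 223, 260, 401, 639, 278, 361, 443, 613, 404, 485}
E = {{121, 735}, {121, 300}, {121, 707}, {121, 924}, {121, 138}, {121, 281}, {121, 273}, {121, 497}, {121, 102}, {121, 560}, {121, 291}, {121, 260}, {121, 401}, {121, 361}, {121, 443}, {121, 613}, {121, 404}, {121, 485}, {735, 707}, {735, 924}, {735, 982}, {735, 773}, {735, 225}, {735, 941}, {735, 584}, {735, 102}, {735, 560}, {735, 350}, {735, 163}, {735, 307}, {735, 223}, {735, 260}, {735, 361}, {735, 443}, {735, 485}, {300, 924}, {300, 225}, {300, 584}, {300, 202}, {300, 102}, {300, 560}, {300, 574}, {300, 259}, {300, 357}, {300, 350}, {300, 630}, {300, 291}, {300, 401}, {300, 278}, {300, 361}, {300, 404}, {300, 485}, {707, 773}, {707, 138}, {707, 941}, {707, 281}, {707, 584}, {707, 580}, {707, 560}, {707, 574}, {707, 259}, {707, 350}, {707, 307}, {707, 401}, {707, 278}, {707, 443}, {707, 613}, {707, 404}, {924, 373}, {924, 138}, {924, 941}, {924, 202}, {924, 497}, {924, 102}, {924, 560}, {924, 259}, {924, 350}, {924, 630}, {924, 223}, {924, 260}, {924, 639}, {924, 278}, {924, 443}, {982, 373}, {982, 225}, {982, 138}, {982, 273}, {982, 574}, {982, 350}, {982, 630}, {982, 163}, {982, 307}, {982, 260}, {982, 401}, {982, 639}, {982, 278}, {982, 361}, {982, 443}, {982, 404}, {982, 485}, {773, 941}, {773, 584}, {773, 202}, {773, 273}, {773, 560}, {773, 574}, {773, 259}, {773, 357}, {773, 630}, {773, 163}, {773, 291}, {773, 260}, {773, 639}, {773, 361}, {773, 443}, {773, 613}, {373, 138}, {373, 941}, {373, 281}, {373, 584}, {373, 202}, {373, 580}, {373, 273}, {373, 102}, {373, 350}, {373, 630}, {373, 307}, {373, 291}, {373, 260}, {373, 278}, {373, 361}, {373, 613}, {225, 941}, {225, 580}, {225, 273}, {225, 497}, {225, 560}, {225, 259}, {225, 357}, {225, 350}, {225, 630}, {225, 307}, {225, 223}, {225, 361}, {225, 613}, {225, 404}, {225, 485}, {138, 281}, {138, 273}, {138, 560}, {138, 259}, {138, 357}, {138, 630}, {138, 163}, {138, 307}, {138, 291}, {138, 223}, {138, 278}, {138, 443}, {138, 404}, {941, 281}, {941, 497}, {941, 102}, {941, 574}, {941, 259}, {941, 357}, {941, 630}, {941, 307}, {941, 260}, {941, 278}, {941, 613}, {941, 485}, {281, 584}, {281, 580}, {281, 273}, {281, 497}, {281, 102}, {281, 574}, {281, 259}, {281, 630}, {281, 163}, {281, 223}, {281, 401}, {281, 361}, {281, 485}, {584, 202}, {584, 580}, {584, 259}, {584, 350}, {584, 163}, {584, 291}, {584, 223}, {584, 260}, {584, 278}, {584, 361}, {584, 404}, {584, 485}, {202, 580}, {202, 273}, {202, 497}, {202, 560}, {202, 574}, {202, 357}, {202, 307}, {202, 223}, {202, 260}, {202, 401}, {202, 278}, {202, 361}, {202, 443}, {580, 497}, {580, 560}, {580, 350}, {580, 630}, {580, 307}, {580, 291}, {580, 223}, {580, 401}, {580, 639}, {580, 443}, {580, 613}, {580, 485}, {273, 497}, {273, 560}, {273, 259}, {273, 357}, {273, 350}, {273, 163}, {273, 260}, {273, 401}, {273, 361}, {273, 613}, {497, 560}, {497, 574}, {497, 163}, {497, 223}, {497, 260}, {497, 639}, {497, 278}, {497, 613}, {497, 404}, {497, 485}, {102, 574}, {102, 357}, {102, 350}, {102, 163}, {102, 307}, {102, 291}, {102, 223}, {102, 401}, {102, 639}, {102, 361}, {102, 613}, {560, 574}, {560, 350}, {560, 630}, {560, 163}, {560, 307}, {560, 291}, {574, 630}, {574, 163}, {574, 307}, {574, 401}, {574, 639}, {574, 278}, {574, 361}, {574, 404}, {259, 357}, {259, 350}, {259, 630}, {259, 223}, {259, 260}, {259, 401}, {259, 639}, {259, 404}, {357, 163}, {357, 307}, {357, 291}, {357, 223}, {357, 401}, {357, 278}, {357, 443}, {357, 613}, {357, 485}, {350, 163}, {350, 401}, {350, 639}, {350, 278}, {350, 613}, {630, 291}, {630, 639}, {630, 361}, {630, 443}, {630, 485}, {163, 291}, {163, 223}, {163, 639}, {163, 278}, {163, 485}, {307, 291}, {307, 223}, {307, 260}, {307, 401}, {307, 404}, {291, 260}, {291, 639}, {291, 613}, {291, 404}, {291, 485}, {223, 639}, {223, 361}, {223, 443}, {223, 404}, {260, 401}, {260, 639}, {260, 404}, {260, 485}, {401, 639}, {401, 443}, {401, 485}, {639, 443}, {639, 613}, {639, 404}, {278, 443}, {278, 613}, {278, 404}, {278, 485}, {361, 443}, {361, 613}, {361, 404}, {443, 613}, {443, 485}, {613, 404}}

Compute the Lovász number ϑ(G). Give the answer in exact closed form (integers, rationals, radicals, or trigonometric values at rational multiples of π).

Vertex 361 has 18 neighbors: 121, 735, 300, 982, 773, 373, 225, 281, 584, 202, 273, 102, 574, 630, 223, 443, 613, 404.
Vertex 941 has 18 neighbors: 735, 707, 924, 773, 373, 225, 281, 497, 102, 574, 259, 357, 630, 307, 260, 278, 613, 485.
deg(121) = 18; N(121) = {735, 300, 707, 924, 138, 281, 273, 497, 102, 560, 291, 260, 401, 361, 443, 613, 404, 485}.
N(560) = {121, 735, 300, 707, 924, 773, 225, 138, 202, 580, 273, 497, 574, 350, 630, 163, 307, 291}, |N(560)| = 18.
Regular of degree 18 on 37 vertices: Paley(37): SR with (k,λ,μ)=(18,8,9).
Distinct eigenvalues (to 4 d.p.): [18.0, 2.5414, -3.5414].
λ_max=18, λ_min=-sqrt(37)/2 - 1/2; ϑ = −37·λ_min/(λ_max−λ_min) = sqrt(37).
Numerically 6.08276.

sqrt(37)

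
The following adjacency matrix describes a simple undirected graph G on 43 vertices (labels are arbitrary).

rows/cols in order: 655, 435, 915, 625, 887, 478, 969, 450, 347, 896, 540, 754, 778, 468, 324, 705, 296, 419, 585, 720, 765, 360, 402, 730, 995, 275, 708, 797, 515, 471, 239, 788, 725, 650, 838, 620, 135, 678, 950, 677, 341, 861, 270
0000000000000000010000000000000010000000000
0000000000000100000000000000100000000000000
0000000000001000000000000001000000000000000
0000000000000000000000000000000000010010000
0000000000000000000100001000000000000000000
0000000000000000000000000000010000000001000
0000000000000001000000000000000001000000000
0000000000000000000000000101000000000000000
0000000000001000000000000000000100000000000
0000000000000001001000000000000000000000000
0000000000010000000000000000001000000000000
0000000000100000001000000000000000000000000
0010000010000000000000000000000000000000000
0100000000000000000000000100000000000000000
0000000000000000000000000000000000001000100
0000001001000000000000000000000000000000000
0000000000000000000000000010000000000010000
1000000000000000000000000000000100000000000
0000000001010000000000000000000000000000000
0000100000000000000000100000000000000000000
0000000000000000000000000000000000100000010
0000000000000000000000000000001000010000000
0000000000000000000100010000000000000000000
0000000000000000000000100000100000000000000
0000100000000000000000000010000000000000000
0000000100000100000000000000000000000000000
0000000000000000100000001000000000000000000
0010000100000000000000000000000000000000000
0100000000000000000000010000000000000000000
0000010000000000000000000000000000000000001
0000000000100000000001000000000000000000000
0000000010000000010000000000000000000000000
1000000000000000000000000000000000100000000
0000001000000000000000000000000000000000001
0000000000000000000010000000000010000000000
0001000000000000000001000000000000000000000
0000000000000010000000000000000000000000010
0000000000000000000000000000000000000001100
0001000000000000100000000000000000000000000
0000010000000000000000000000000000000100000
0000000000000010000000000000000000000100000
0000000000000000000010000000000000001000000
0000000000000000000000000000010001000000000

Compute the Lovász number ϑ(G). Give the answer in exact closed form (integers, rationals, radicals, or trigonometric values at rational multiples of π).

43*cos(pi/43)/(cos(pi/43) + 1)

Vertex 861 has 2 neighbors: 765, 135.
deg(324) = 2; N(324) = {135, 341}.
Vertex 625 has 2 neighbors: 620, 950.
Vertex 708 has 2 neighbors: 296, 995.
Regular of degree 2 on 43 vertices: connected 2-regular on 43 ⇒ C_{43}.
A has 22 distinct eigenvalues ≈ [2.0, 1.978687, 1.915201, 1.810896, 1.667996, 1.489544, 1.279346, 1.041881, 0.782209, 0.505867, 0.218742, -0.073044, -0.363274, -0.645761, -0.914485, -1.163718, -1.388148, -1.582993, -1.744099, -1.868032, -1.952152, -1.994665].
λ_max=2, λ_min=-2*cos(pi/43); ϑ = −43·λ_min/(λ_max−λ_min) = 43*cos(pi/43)/(cos(pi/43) + 1).
ϑ(G) ≈ 21.47128375.
α=21, χ(Ḡ)=22; ϑ=43*cos(pi/43)/(cos(pi/43) + 1) lies between (both strict).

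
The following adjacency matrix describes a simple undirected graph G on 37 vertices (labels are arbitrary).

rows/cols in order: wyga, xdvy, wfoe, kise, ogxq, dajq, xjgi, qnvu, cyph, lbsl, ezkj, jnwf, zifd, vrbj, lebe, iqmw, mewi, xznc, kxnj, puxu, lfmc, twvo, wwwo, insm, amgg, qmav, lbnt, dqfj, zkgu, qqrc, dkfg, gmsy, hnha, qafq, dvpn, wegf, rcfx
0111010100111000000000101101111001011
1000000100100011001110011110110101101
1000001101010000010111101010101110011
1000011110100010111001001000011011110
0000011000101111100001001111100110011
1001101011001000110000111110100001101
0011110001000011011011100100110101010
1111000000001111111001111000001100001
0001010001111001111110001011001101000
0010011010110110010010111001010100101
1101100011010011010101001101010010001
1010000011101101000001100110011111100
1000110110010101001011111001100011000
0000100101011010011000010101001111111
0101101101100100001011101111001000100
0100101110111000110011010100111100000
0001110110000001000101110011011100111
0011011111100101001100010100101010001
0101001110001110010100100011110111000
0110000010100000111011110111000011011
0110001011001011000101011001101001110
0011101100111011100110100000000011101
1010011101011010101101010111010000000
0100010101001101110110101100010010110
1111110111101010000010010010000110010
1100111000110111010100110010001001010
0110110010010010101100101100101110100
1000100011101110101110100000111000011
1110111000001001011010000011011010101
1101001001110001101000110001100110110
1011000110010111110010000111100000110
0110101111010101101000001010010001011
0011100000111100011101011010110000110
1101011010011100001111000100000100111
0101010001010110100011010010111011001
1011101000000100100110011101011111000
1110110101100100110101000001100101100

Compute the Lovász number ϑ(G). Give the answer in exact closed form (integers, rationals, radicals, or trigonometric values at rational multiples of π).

N(amgg) = {wyga, xdvy, wfoe, kise, ogxq, dajq, qnvu, cyph, lbsl, ezkj, zifd, lebe, lfmc, insm, lbnt, gmsy, hnha, wegf}, |N(amgg)| = 18.
N(jnwf) = {wyga, wfoe, cyph, lbsl, ezkj, zifd, vrbj, iqmw, twvo, wwwo, qmav, lbnt, qqrc, dkfg, gmsy, hnha, qafq, dvpn}, |N(jnwf)| = 18.
N(vrbj) = {ogxq, qnvu, lbsl, jnwf, zifd, lebe, xznc, kxnj, insm, qmav, dqfj, dkfg, gmsy, hnha, qafq, dvpn, wegf, rcfx}, |N(vrbj)| = 18.
N(rcfx) = {wyga, xdvy, wfoe, ogxq, dajq, qnvu, lbsl, ezkj, vrbj, mewi, xznc, puxu, twvo, dqfj, zkgu, gmsy, qafq, dvpn}, |N(rcfx)| = 18.
deg(v) = 18 for all v (|V|=37); strongly regular (37,18,8,9).
spec(A) ≈ [18.0, 2.5414, -3.5414] (distinct, 4 d.p.).
Lovász (edge-transitive): ϑ = −37·(-sqrt(37)/2 - 1/2)/((18)−(-sqrt(37)/2 - 1/2)) = sqrt(37).
= 6.08276… (decimal).

sqrt(37)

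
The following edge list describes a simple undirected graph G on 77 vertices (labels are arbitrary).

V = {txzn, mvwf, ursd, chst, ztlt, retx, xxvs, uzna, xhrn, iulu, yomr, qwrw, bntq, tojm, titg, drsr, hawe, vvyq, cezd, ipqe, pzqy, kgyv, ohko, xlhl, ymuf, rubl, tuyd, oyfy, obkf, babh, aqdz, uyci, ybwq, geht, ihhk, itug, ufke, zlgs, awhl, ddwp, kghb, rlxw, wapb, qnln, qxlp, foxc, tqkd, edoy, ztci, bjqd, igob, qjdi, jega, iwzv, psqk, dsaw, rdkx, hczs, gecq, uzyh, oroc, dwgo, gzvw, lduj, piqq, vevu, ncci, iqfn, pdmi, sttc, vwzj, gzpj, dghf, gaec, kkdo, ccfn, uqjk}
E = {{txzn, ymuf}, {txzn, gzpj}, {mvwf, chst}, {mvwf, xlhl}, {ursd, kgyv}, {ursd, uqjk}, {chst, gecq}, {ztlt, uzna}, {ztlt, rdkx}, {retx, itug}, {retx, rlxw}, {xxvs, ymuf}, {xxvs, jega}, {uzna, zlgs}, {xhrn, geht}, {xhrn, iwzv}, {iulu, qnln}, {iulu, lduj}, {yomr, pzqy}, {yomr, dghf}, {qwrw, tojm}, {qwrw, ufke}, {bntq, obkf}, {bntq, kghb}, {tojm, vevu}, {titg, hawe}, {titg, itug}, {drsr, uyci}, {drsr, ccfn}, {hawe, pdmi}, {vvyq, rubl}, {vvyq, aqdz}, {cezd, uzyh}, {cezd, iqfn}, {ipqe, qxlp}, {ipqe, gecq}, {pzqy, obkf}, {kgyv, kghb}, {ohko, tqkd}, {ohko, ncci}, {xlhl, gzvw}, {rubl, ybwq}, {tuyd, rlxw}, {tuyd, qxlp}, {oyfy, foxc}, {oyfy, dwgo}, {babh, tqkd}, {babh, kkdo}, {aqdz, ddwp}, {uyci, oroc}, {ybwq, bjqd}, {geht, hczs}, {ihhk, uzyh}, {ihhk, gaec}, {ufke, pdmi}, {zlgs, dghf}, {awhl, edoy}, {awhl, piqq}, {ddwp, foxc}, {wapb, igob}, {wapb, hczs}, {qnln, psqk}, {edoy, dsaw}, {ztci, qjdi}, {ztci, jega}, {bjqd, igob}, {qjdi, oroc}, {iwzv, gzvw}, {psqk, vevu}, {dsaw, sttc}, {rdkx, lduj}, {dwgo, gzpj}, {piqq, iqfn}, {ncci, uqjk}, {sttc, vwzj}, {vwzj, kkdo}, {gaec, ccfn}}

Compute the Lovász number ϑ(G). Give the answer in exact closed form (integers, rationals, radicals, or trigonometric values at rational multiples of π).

Vertex ncci has 2 neighbors: ohko, uqjk.
deg(piqq) = 2; N(piqq) = {awhl, iqfn}.
Vertex bntq has 2 neighbors: obkf, kghb.
deg(uzna) = 2; N(uzna) = {ztlt, zlgs}.
deg(v) = 2 for all v (|V|=77); the odd cycle C_{77}.
The 39 distinct eigenvalues: [2.0, 1.99335, 1.97342, 1.94037, 1.89441, 1.83583, 1.76504, 1.68251, 1.58877, 1.48447, 1.37028, 1.24698, 1.11538, 0.97635, 0.83083, 0.67978, 0.5242, 0.36514, 0.20365, 0.0408, -0.12232, -0.28463, -0.44504, -0.60249, -0.75593, -0.90434, -1.04674, -1.18216, -1.30972, -1.42856, -1.5379, -1.637, -1.72521, -1.80194, -1.86667, -1.91899, -1.95853, -1.98504, -1.99834].
With N=77: ϑ(G) = 77·(-(-1)*2*cos(pi/77))/(2−(-2*cos(pi/77))) = 77*cos(pi/77)/(cos(pi/77) + 1).
ϑ(G) ≈ 38.48397347.
38 ≤ 77*cos(pi/77)/(cos(pi/77) + 1) ≤ 39: both strict.

77*cos(pi/77)/(cos(pi/77) + 1)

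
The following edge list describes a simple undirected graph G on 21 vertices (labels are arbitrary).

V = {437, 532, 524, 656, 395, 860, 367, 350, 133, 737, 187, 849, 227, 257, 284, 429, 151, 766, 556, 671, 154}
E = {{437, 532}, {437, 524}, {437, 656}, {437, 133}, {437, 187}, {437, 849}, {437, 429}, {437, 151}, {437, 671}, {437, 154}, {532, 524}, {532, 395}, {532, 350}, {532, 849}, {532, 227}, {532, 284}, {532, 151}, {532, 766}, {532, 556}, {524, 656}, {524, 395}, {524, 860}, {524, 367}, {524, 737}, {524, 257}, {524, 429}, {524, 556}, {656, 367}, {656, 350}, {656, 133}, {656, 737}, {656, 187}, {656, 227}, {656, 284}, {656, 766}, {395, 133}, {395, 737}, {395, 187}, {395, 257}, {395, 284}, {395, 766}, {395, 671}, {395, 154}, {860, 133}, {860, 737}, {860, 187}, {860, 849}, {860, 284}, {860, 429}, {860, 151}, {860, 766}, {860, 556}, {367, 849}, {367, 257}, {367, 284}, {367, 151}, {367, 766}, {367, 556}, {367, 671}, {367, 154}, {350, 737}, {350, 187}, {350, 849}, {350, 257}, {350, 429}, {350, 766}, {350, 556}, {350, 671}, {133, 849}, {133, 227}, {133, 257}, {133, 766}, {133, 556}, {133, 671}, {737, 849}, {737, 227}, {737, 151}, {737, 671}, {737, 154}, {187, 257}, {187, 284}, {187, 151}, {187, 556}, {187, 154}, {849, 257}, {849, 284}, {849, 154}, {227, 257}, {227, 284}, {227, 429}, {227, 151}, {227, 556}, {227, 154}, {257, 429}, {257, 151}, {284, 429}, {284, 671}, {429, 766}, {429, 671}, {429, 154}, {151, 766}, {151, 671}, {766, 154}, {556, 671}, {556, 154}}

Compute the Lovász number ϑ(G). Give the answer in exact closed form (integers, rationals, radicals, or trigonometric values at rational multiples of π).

N(656) = {437, 524, 367, 350, 133, 737, 187, 227, 284, 766}, |N(656)| = 10.
deg(532) = 10; N(532) = {437, 524, 395, 350, 849, 227, 284, 151, 766, 556}.
N(437) = {532, 524, 656, 133, 187, 849, 429, 151, 671, 154}, |N(437)| = 10.
deg(524) = 10; N(524) = {437, 532, 656, 395, 860, 367, 737, 257, 429, 556}.
21-vertex 10-regular graph: Kneser-type, 2-subsets of [7].
A has 3 distinct eigenvalues ≈ [10.0, 1.0, -4.0].
ϑ = −N·λ_min/(λ_max−λ_min) = −21·(-4)/(10−(-4)) = 6.
≈ 6.00000000 (to 8 d.p.).

6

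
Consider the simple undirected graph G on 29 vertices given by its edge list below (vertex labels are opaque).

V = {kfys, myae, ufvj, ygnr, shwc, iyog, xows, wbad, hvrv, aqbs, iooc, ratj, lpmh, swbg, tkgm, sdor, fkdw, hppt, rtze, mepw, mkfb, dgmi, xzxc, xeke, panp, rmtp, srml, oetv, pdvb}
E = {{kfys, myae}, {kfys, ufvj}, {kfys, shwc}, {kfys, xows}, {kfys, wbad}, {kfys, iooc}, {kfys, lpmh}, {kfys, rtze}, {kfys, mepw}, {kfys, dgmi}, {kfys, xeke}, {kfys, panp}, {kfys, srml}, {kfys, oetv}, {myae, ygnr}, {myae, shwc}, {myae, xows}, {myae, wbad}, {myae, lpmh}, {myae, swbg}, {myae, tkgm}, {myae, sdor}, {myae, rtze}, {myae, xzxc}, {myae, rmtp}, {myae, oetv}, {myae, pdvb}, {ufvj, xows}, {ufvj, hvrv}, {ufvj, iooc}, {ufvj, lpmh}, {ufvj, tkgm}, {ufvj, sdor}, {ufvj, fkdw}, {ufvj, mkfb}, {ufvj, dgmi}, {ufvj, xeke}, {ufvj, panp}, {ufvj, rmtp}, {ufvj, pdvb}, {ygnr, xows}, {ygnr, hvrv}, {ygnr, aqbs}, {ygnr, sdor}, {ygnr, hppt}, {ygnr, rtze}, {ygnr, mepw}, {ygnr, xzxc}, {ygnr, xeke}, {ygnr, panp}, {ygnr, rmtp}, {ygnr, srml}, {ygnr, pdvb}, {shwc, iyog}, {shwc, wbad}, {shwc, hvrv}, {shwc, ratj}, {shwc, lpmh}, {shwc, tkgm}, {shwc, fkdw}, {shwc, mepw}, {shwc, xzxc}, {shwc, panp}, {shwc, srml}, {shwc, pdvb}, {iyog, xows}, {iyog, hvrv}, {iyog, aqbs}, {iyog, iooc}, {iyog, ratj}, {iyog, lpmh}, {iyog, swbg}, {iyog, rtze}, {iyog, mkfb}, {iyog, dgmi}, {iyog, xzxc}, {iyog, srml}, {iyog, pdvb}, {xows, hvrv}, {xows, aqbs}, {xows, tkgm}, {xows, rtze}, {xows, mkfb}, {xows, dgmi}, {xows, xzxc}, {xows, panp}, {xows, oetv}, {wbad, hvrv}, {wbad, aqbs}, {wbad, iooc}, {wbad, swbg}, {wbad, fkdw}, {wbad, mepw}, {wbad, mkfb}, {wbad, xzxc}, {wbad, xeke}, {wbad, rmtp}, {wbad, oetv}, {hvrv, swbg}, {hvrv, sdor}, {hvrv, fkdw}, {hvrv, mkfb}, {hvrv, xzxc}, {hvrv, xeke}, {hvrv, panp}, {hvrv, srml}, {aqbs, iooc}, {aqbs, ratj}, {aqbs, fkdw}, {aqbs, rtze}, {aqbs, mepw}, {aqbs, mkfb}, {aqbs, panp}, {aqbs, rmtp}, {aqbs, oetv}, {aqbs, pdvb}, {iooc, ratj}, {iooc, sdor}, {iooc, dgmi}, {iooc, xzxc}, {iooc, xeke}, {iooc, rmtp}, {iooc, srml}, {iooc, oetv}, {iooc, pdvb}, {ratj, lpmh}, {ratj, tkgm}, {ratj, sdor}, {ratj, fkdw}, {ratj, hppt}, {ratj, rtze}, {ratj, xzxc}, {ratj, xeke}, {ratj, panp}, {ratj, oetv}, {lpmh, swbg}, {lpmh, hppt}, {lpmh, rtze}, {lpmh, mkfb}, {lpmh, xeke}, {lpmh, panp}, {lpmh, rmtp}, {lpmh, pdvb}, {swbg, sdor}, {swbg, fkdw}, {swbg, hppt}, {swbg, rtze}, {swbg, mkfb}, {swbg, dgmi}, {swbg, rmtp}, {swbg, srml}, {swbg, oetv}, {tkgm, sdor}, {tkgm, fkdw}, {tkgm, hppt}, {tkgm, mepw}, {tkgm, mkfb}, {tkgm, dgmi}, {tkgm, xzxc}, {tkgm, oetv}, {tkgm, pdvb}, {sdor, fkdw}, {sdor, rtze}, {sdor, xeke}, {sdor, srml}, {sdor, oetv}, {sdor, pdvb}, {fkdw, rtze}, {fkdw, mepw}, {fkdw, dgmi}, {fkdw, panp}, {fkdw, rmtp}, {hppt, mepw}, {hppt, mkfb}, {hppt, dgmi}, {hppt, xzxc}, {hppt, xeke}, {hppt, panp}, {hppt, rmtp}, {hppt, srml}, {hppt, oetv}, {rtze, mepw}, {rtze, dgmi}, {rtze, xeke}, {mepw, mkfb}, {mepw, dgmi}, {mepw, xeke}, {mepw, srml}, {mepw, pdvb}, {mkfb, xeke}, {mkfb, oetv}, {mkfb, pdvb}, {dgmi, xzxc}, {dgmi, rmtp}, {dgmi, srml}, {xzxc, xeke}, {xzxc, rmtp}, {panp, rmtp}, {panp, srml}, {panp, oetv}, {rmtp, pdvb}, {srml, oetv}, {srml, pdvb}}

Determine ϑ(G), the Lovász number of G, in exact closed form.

Vertex lpmh has 14 neighbors: kfys, myae, ufvj, shwc, iyog, ratj, swbg, hppt, rtze, mkfb, xeke, panp, rmtp, pdvb.
N(fkdw) = {ufvj, shwc, wbad, hvrv, aqbs, ratj, swbg, tkgm, sdor, rtze, mepw, dgmi, panp, rmtp}, |N(fkdw)| = 14.
Vertex myae has 14 neighbors: kfys, ygnr, shwc, xows, wbad, lpmh, swbg, tkgm, sdor, rtze, xzxc, rmtp, oetv, pdvb.
N(iooc) = {kfys, ufvj, iyog, wbad, aqbs, ratj, sdor, dgmi, xzxc, xeke, rmtp, srml, oetv, pdvb}, |N(iooc)| = 14.
G on 29 vertices is 14-regular; SR(29,14,6,7) — a Paley graph.
Distinct eigenvalues (to 5 d.p.): [14.0, 2.19258, -3.19258].
ϑ = −N·λ_min/(λ_max−λ_min) = −29·(-sqrt(29)/2 - 1/2)/(14−(-sqrt(29)/2 - 1/2)) = sqrt(29).
≈ 5.3852 (to 4 d.p.).

sqrt(29)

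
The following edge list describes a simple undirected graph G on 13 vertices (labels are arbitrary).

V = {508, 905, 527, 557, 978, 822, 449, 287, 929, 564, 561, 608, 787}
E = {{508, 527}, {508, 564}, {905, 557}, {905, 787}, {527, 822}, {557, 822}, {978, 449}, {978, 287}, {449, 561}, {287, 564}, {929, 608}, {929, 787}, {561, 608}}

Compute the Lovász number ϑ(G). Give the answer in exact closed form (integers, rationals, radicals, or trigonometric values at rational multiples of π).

Vertex 449 has 2 neighbors: 978, 561.
deg(978) = 2; N(978) = {449, 287}.
deg(557) = 2; N(557) = {905, 822}.
N(287) = {978, 564}, |N(287)| = 2.
Regular of degree 2 on 13 vertices: this is C_{13}, the 13-cycle.
Distinct eigenvalues (to 3 d.p.): [2.0, 1.771, 1.136, 0.241, -0.709, -1.497, -1.942].
ϑ = −N·λ_min/(λ_max−λ_min) = −13·(-2*cos(pi/13))/(2−(-2*cos(pi/13))) = 13*cos(pi/13)/(cos(pi/13) + 1).
= 6.404169… (decimal).
Lovász sandwich 6 ≤ 13*cos(pi/13)/(cos(pi/13) + 1) ≤ 7: both strict.

13*cos(pi/13)/(cos(pi/13) + 1)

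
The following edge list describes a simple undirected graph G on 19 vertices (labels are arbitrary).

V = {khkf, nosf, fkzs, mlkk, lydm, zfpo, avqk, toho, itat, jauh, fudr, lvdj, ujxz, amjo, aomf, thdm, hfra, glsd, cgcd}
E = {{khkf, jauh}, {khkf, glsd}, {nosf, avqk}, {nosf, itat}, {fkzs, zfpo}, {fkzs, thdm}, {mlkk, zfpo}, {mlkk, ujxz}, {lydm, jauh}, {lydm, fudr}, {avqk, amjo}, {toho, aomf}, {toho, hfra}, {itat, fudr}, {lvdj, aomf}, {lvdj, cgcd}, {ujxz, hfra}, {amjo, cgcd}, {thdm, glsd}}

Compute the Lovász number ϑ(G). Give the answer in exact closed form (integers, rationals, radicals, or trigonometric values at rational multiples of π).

19*cos(pi/19)/(cos(pi/19) + 1)

Vertex thdm has 2 neighbors: fkzs, glsd.
deg(amjo) = 2; N(amjo) = {avqk, cgcd}.
deg(jauh) = 2; N(jauh) = {khkf, lydm}.
Vertex zfpo has 2 neighbors: fkzs, mlkk.
2-regular, N=19; the odd cycle C_{19}.
spec(A) ≈ [2.0, 1.891634, 1.578281, 1.093896, 0.490971, -0.165159, -0.803391, -1.354563, -1.758948, -1.972723] (distinct, 6 d.p.).
Lovász (edge-transitive): ϑ = −19·(-2*cos(pi/19))/((2)−(-2*cos(pi/19))) = 19*cos(pi/19)/(cos(pi/19) + 1).
≈ 9.434771 (to 6 d.p.).
Lovász sandwich 9 ≤ 19*cos(pi/19)/(cos(pi/19) + 1) ≤ 10: both strict.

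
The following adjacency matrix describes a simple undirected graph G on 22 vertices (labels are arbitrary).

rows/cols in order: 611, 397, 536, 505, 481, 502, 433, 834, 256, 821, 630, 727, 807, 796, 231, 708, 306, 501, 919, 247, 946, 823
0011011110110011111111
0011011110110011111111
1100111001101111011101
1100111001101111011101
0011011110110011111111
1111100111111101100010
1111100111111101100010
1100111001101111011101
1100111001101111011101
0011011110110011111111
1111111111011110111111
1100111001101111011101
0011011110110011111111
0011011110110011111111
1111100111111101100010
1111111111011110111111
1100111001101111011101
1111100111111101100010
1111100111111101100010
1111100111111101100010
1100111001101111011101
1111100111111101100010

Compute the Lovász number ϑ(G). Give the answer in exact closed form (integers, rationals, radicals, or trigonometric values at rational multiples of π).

7

N(823) = {611, 397, 536, 505, 481, 834, 256, 821, 630, 727, 807, 796, 708, 306, 946}, |N(823)| = 15.
Vertex 505 has 15 neighbors: 611, 397, 481, 502, 433, 821, 630, 807, 796, 231, 708, 501, 919, 247, 823.
deg(501) = 15; N(501) = {611, 397, 536, 505, 481, 834, 256, 821, 630, 727, 807, 796, 708, 306, 946}.
Vertex 611 has 16 neighbors: 536, 505, 502, 433, 834, 256, 630, 727, 231, 708, 306, 501, 919, 247, 946, 823.
Complete 4-partite, parts [7, 7, 6, 2]: perfect, ϑ = α = 7.
ϑ(G) ≈ 7.00000.
7 ≤ 7 ≤ 7: collapsed.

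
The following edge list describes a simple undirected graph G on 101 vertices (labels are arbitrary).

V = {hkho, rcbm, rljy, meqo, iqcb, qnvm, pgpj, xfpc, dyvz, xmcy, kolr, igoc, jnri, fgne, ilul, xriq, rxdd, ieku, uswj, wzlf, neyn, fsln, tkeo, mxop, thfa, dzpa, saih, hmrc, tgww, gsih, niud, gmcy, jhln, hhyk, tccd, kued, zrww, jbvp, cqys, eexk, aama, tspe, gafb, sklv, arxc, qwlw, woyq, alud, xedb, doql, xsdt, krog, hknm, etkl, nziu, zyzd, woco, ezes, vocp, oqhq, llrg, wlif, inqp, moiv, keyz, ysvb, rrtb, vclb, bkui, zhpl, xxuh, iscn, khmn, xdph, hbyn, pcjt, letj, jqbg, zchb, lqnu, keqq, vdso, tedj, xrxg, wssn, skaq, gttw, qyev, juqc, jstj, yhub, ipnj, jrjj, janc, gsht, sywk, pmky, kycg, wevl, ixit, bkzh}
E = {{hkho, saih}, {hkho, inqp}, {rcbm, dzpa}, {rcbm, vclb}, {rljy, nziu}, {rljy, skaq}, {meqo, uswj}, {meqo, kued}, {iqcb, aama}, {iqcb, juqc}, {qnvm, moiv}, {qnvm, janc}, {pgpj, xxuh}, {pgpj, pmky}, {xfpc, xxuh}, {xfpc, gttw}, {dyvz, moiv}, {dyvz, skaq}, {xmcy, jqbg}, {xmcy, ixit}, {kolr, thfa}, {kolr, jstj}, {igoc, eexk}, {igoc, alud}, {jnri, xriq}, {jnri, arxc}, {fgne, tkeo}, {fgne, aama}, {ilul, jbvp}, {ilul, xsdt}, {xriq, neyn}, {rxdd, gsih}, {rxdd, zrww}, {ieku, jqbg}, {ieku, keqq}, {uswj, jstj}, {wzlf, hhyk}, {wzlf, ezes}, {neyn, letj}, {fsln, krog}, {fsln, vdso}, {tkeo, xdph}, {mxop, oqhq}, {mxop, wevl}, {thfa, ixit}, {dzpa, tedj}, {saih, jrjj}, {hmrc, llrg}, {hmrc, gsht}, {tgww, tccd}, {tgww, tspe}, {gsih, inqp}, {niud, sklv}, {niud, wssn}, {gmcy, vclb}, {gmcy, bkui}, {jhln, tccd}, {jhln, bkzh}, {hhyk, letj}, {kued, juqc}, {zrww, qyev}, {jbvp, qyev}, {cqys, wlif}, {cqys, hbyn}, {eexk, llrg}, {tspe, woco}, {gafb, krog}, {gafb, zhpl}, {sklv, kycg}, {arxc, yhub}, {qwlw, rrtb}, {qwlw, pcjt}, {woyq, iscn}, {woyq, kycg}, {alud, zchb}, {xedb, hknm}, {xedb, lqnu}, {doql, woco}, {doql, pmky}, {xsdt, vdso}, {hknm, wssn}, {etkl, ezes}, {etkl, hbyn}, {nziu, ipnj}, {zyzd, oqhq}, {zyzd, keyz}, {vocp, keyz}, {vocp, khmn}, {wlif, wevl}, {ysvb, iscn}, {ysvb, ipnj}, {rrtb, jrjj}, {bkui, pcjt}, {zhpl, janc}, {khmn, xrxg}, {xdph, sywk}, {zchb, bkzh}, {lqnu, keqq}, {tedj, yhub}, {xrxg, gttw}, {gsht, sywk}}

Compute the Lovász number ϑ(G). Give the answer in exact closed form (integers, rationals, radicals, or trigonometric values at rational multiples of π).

Vertex gttw has 2 neighbors: xfpc, xrxg.
Vertex ixit has 2 neighbors: xmcy, thfa.
N(dyvz) = {moiv, skaq}, |N(dyvz)| = 2.
N(iqcb) = {aama, juqc}, |N(iqcb)| = 2.
deg(v) = 2 for all v (|V|=101); this is C_{101}, the 101-cycle.
spec(A) ≈ [2.0, 1.99613, 1.98454, 1.96527, 1.9384, 1.90403, 1.86229, 1.81335, 1.75739, 1.69463, 1.62532, 1.54971, 1.46812, 1.38084, 1.28822, 1.19062, 1.08841, 0.98199, 0.87177, 0.75818, 0.64165, 0.52264, 0.40161, 0.27903, 0.15537, 0.0311, -0.09328, -0.2173, -0.34049, -0.46235, -0.58243, -0.70025, -0.81537, -0.92733, -1.0357, -1.14006, -1.24002, -1.33518, -1.42517, -1.50965, -1.58828, -1.66078, -1.72684, -1.78623, -1.83871, -1.88407, -1.92214, -1.95278, -1.97586, -1.9913, -1.99903] (distinct, 5 d.p.).
λ_max=2, λ_min=-2*cos(pi/101); ϑ = −101·λ_min/(λ_max−λ_min) = 101*cos(pi/101)/(cos(pi/101) + 1).
≈ 50.4877832 (to 7 d.p.).
50 ≤ 101*cos(pi/101)/(cos(pi/101) + 1) ≤ 51: both strict.

101*cos(pi/101)/(cos(pi/101) + 1)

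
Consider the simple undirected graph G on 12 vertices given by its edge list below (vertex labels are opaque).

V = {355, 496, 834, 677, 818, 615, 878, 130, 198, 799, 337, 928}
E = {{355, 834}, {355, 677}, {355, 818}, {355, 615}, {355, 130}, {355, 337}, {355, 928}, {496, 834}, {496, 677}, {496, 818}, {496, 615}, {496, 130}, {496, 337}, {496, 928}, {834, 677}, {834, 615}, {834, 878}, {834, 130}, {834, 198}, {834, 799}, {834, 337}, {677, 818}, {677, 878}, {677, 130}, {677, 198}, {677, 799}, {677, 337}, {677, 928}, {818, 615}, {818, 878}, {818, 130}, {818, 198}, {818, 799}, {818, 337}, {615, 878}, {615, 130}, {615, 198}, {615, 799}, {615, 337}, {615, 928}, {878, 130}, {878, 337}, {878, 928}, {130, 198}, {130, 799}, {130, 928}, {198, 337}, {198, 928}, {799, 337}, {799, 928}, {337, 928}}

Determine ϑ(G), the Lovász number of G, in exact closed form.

5

Vertex 130 has 10 neighbors: 355, 496, 834, 677, 818, 615, 878, 198, 799, 928.
deg(799) = 7; N(799) = {834, 677, 818, 615, 130, 337, 928}.
Vertex 928 has 9 neighbors: 355, 496, 677, 615, 878, 130, 198, 799, 337.
Vertex 818 has 9 neighbors: 355, 496, 677, 615, 878, 130, 198, 799, 337.
Complete multipartite on [5, 3, 2, 2]: sandwich collapses at ϑ=5.
= 5.000000000… (decimal).
5 ≤ 5 ≤ 5: collapsed.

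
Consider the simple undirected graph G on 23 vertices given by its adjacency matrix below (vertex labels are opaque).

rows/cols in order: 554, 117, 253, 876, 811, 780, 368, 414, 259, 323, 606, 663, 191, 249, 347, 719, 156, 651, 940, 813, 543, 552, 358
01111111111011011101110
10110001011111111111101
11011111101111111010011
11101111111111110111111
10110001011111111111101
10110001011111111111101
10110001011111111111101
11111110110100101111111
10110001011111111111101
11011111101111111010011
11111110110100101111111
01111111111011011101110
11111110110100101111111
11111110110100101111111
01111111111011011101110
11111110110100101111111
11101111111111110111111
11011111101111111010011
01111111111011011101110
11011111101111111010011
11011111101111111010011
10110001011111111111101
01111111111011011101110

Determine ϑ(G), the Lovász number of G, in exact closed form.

N(552) = {554, 253, 876, 414, 323, 606, 663, 191, 249, 347, 719, 156, 651, 940, 813, 543, 358}, |N(552)| = 17.
N(368) = {554, 253, 876, 414, 323, 606, 663, 191, 249, 347, 719, 156, 651, 940, 813, 543, 358}, |N(368)| = 17.
deg(414) = 18; N(414) = {554, 117, 253, 876, 811, 780, 368, 259, 323, 663, 347, 156, 651, 940, 813, 543, 552, 358}.
N(323) = {554, 117, 876, 811, 780, 368, 414, 259, 606, 663, 191, 249, 347, 719, 156, 940, 552, 358}, |N(323)| = 18.
Complete 5-partite, parts [6, 5, 5, 5, 2]: perfect, ϑ = α = 6.
= 6.0000… (decimal).
α=6, χ(Ḡ)=6; ϑ=6 lies between (collapsed).

6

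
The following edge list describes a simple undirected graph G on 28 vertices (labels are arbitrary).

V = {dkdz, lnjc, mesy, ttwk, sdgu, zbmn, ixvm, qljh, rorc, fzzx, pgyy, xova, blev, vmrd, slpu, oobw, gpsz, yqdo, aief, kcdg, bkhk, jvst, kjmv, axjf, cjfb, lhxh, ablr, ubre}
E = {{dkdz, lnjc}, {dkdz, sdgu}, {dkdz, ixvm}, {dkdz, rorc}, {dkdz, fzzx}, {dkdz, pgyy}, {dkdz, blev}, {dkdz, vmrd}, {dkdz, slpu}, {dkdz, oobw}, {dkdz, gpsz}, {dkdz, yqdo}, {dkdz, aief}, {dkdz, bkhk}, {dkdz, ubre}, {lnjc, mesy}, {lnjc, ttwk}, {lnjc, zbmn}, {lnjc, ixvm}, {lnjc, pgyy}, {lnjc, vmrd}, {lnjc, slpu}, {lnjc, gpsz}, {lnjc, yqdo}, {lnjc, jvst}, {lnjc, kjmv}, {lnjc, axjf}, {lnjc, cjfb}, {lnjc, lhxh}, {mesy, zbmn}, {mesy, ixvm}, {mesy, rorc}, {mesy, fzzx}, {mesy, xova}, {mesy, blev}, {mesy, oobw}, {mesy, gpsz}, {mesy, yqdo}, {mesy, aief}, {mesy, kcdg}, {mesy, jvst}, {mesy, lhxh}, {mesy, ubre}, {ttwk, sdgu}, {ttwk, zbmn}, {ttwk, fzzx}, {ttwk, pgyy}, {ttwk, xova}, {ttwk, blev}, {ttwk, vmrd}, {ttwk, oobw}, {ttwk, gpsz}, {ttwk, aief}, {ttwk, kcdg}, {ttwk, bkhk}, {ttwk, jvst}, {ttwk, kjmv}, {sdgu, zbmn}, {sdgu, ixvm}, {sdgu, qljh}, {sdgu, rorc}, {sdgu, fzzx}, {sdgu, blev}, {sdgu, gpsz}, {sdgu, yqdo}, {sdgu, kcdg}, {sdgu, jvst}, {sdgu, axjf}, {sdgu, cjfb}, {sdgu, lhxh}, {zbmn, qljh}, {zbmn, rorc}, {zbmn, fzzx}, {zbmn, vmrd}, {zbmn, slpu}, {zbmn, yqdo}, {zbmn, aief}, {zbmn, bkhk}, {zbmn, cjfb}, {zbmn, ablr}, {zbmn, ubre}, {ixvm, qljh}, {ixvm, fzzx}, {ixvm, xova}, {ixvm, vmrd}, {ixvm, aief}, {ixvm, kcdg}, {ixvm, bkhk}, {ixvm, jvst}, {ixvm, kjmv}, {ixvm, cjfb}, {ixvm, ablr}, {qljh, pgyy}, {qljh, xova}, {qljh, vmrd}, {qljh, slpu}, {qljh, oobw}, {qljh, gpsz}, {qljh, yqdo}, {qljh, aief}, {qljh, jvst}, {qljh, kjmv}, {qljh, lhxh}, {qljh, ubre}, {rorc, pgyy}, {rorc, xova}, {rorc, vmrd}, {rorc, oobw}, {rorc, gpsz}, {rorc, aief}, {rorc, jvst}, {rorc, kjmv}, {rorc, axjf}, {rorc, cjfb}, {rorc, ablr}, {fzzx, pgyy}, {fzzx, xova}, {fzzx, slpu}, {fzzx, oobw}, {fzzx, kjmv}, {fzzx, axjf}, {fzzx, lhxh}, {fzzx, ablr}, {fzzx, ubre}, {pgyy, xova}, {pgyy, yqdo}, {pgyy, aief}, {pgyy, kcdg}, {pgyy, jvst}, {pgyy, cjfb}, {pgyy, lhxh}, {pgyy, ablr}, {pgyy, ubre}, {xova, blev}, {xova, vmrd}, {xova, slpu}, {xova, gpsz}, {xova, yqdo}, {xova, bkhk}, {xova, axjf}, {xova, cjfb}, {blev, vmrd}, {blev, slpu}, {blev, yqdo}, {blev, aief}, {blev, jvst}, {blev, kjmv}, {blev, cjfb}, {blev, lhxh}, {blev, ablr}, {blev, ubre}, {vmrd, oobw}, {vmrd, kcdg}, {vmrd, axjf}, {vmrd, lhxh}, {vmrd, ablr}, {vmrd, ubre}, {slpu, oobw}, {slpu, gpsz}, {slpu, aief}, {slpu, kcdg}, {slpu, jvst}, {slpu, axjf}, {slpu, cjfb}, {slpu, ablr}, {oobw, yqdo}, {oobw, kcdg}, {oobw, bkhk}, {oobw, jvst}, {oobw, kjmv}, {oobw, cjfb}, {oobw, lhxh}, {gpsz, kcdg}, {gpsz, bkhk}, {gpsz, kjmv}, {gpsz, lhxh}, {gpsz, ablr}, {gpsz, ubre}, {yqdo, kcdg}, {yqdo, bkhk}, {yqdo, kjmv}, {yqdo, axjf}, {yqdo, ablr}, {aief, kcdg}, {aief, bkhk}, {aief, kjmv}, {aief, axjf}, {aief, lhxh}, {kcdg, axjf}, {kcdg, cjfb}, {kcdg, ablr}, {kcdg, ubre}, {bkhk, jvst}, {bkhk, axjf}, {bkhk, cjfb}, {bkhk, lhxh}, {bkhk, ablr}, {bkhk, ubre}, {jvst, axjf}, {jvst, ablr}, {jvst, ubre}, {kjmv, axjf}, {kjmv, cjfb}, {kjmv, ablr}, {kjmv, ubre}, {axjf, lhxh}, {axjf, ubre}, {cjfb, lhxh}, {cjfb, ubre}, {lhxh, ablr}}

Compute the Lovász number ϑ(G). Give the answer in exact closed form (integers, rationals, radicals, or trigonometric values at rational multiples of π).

deg(lnjc) = 15; N(lnjc) = {dkdz, mesy, ttwk, zbmn, ixvm, pgyy, vmrd, slpu, gpsz, yqdo, jvst, kjmv, axjf, cjfb, lhxh}.
N(kjmv) = {lnjc, ttwk, ixvm, qljh, rorc, fzzx, blev, oobw, gpsz, yqdo, aief, axjf, cjfb, ablr, ubre}, |N(kjmv)| = 15.
N(ixvm) = {dkdz, lnjc, mesy, sdgu, qljh, fzzx, xova, vmrd, aief, kcdg, bkhk, jvst, kjmv, cjfb, ablr}, |N(ixvm)| = 15.
N(qljh) = {sdgu, zbmn, ixvm, pgyy, xova, vmrd, slpu, oobw, gpsz, yqdo, aief, jvst, kjmv, lhxh, ubre}, |N(qljh)| = 15.
Regular of degree 15 on 28 vertices: this is K(8,2), the Kneser graph.
spec(A) ≈ [15.0, 1.0, -5.0] (distinct, 3 d.p.).
Lovász: ϑ = −28(-5)/(15+-1*(-5)) = 7.
≈ 7.000000 (to 6 d.p.).

7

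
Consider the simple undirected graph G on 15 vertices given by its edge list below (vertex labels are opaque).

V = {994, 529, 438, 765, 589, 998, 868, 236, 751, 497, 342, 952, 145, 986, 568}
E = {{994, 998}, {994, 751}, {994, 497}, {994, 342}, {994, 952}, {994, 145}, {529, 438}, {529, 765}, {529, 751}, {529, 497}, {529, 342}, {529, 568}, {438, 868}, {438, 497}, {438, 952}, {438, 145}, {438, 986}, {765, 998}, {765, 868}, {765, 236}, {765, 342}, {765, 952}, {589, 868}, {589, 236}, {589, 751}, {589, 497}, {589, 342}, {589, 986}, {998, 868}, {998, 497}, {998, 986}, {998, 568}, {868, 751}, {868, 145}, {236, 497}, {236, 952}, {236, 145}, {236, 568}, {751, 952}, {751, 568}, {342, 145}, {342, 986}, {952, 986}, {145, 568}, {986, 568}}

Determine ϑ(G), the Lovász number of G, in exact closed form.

5

N(529) = {438, 765, 751, 497, 342, 568}, |N(529)| = 6.
deg(986) = 6; N(986) = {438, 589, 998, 342, 952, 568}.
deg(568) = 6; N(568) = {529, 998, 236, 751, 145, 986}.
Vertex 952 has 6 neighbors: 994, 438, 765, 236, 751, 986.
deg(v) = 6 for all v (|V|=15); Kneser-type, 2-subsets of [6].
spec(A) ≈ [6.0, 1.0, -3.0] (distinct, 4 d.p.).
λ_max=6, λ_min=-3; ϑ = −15·λ_min/(λ_max−λ_min) = 5.
ϑ(G) ≈ 5.00000000.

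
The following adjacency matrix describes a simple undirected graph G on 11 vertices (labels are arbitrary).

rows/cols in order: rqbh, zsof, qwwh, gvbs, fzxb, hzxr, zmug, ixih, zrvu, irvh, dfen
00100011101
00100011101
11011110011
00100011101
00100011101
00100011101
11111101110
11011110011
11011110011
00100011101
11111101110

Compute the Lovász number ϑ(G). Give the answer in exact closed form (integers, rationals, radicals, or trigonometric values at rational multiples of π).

Vertex fzxb has 5 neighbors: qwwh, zmug, ixih, zrvu, dfen.
Vertex ixih has 8 neighbors: rqbh, zsof, gvbs, fzxb, hzxr, zmug, irvh, dfen.
deg(zsof) = 5; N(zsof) = {qwwh, zmug, ixih, zrvu, dfen}.
deg(zrvu) = 8; N(zrvu) = {rqbh, zsof, gvbs, fzxb, hzxr, zmug, irvh, dfen}.
K_{6,3,2} (perfect); ϑ(G) = α(G) = max{6,3,2} = 6.
ϑ(G) ≈ 6.000000000.
6 ≤ 6 ≤ 6: collapsed.

6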